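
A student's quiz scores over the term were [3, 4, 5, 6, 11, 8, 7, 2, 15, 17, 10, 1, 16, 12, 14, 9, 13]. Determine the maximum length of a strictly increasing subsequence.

Let dp[i] be the length of the longest such subsequence ending at index i:
i:      1  2  3  4  5  6  7  8  9 10 11 12 13 14 15 16 17
a[i]:   3  4  5  6 11  8  7  2 15 17 10  1 16 12 14  9 13
dp:     1  2  3  4  5  5  5  1  6  7  6  1  7  7  8  6  8
Maximum dp value is 8.

8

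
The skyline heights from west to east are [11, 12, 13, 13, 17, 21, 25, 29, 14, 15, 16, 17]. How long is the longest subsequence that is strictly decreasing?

Let dp[i] be the longest strictly decreasing subsequence ending at i:
i:      1  2  3  4  5  6  7  8  9 10 11 12
a[i]:  11 12 13 13 17 21 25 29 14 15 16 17
dp:     1  1  1  1  1  1  1  1  2  2  2  2
Maximum is 2.

2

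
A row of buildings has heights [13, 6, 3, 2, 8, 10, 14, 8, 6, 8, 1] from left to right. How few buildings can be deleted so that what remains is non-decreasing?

Fewest deletions = n − (longest non-decreasing subsequence).
Patience tails:
13 → extends → [13]
6 → replaces 13 → [6]
3 → replaces 6 → [3]
2 → replaces 3 → [2]
8 → extends → [2, 8]
10 → extends → [2, 8, 10]
14 → extends → [2, 8, 10, 14]
8 → replaces 10 → [2, 8, 8, 14]
6 → replaces 8 → [2, 6, 8, 14]
8 → replaces 14 → [2, 6, 8, 8]
1 → replaces 2 → [1, 6, 8, 8]
Longest non-decreasing subsequence has length 4, so deletions = 11 − 4 = 7.

7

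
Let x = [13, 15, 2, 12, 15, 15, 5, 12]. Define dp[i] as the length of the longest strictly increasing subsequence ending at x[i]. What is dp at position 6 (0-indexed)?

2

dp[i] = 1 + max{dp[j] : j<i, x[j]<x[i]} (or 1 if no such j):
i:      0  1  2  3  4  5  6  7
x[i]:  13 15  2 12 15 15  5 12
dp:     1  2  1  2  3  3  2  3
At index 6 the value is 2.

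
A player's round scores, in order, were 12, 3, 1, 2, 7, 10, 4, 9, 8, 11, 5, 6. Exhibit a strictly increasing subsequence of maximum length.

Patience tails give the LIS length; then backtrack through the dp parents:
12 → extends → [12]
3 → replaces 12 → [3]
1 → replaces 3 → [1]
2 → extends → [1, 2]
7 → extends → [1, 2, 7]
10 → extends → [1, 2, 7, 10]
4 → replaces 7 → [1, 2, 4, 10]
9 → replaces 10 → [1, 2, 4, 9]
8 → replaces 9 → [1, 2, 4, 8]
11 → extends → [1, 2, 4, 8, 11]
5 → replaces 8 → [1, 2, 4, 5, 11]
6 → replaces 11 → [1, 2, 4, 5, 6]
Length 5; one witness is 1, 2, 7, 10, 11.

1, 2, 7, 10, 11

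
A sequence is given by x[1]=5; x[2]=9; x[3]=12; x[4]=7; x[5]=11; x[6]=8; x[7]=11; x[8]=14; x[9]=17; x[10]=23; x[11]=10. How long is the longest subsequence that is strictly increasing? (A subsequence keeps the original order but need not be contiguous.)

7

Track the smallest tail for each achievable length (strict):
5 → extends → [5]
9 → extends → [5, 9]
12 → extends → [5, 9, 12]
7 → replaces 9 → [5, 7, 12]
11 → replaces 12 → [5, 7, 11]
8 → replaces 11 → [5, 7, 8]
11 → extends → [5, 7, 8, 11]
14 → extends → [5, 7, 8, 11, 14]
17 → extends → [5, 7, 8, 11, 14, 17]
23 → extends → [5, 7, 8, 11, 14, 17, 23]
10 → replaces 11 → [5, 7, 8, 10, 14, 17, 23]
Seven tails, so the longest strictly increasing subsequence has length 7 (e.g. 5, 7, 8, 11, 14, 17, 23).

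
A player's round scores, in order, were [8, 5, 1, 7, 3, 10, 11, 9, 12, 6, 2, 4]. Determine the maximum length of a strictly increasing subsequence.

Track the smallest tail for each achievable length (strict):
8 → extends → [8]
5 → replaces 8 → [5]
1 → replaces 5 → [1]
7 → extends → [1, 7]
3 → replaces 7 → [1, 3]
10 → extends → [1, 3, 10]
11 → extends → [1, 3, 10, 11]
9 → replaces 10 → [1, 3, 9, 11]
12 → extends → [1, 3, 9, 11, 12]
6 → replaces 9 → [1, 3, 6, 11, 12]
2 → replaces 3 → [1, 2, 6, 11, 12]
4 → replaces 6 → [1, 2, 4, 11, 12]
Five tails, so the longest strictly increasing subsequence has length 5 (e.g. 5, 7, 10, 11, 12).

5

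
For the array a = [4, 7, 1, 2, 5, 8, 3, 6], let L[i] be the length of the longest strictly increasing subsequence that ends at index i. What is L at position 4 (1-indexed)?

dp[i] = 1 + max{dp[j] : j<i, a[j]<a[i]} (or 1 if no such j):
i:     1 2 3 4 5 6 7 8
a[i]:  4 7 1 2 5 8 3 6
dp:    1 2 1 2 3 4 3 4
At index 4 the value is 2.

2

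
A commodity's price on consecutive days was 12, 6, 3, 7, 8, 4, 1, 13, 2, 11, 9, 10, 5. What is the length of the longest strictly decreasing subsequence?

4

Let dp[i] be the longest strictly decreasing subsequence ending at i:
i:      1  2  3  4  5  6  7  8  9 10 11 12 13
a[i]:  12  6  3  7  8  4  1 13  2 11  9 10  5
dp:     1  2  3  2  2  3  4  1  4  2  3  3  4
Maximum is 4.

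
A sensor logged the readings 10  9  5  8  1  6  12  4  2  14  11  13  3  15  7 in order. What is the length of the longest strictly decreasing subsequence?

Negate each value so 'decreasing' becomes 'increasing', then run patience tails on the negated sequence:
-10 → extends → [-10]
-9 → extends → [-10, -9]
-5 → extends → [-10, -9, -5]
-8 → replaces -5 → [-10, -9, -8]
-1 → extends → [-10, -9, -8, -1]
-6 → replaces -1 → [-10, -9, -8, -6]
-12 → replaces -10 → [-12, -9, -8, -6]
-4 → extends → [-12, -9, -8, -6, -4]
-2 → extends → [-12, -9, -8, -6, -4, -2]
-14 → replaces -12 → [-14, -9, -8, -6, -4, -2]
-11 → replaces -9 → [-14, -11, -8, -6, -4, -2]
-13 → replaces -11 → [-14, -13, -8, -6, -4, -2]
-3 → replaces -2 → [-14, -13, -8, -6, -4, -3]
-15 → replaces -14 → [-15, -13, -8, -6, -4, -3]
-7 → replaces -6 → [-15, -13, -8, -7, -4, -3]
Six tails, so the longest strictly decreasing subsequence of the original has length 6.

6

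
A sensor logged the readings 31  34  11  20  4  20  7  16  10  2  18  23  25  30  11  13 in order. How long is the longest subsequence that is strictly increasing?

7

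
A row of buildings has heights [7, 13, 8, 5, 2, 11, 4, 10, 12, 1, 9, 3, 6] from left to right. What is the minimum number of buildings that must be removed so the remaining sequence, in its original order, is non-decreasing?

Fewest deletions = n − (longest non-decreasing subsequence).
Patience tails:
7 → extends → [7]
13 → extends → [7, 13]
8 → replaces 13 → [7, 8]
5 → replaces 7 → [5, 8]
2 → replaces 5 → [2, 8]
11 → extends → [2, 8, 11]
4 → replaces 8 → [2, 4, 11]
10 → replaces 11 → [2, 4, 10]
12 → extends → [2, 4, 10, 12]
1 → replaces 2 → [1, 4, 10, 12]
9 → replaces 10 → [1, 4, 9, 12]
3 → replaces 4 → [1, 3, 9, 12]
6 → replaces 9 → [1, 3, 6, 12]
Longest non-decreasing subsequence has length 4, so deletions = 13 − 4 = 9.

9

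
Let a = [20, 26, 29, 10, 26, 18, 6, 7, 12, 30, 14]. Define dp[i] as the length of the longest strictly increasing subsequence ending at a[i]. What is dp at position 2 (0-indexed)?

dp[i] = 1 + max{dp[j] : j<i, a[j]<a[i]} (or 1 if no such j):
i:      0  1  2  3  4  5  6  7  8  9 10
a[i]:  20 26 29 10 26 18  6  7 12 30 14
dp:     1  2  3  1  2  2  1  2  3  4  4
At index 2 the value is 3.

3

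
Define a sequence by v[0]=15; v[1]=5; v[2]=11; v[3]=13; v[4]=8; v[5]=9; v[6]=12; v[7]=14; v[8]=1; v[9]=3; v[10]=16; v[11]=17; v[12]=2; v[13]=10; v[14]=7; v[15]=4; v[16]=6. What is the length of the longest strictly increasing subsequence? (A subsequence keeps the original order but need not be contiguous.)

Let dp[i] be the length of the longest such subsequence ending at index i:
i:      0  1  2  3  4  5  6  7  8  9 10 11 12 13 14 15 16
v[i]:  15  5 11 13  8  9 12 14  1  3 16 17  2 10  7  4  6
dp:     1  1  2  3  2  3  4  5  1  2  6  7  2  4  3  3  4
Maximum dp value is 7.

7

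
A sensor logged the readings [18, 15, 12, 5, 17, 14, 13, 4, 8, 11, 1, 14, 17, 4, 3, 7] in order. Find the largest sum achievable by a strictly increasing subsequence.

56

Let S[i] be the best sum of a strictly increasing subsequence ending at i:
i:      1  2  3  4  5  6  7  8  9 10 11 12 13 14 15 16
a[i]:  18 15 12  5 17 14 13  4  8 11  1 14 17  4  3  7
S:     18 15 12  5 32 26 25  4 13 24  1 39 56  5  4 12
Maximum is 56 (e.g. 12 + 13 + 14 + 17).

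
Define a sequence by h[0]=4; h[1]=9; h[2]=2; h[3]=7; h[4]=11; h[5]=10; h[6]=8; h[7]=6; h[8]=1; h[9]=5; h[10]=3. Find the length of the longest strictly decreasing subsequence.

6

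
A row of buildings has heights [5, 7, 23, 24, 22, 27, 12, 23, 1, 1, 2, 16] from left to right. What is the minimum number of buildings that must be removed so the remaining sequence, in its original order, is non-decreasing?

7

Fewest deletions = n − (longest non-decreasing subsequence).
i:      1  2  3  4  5  6  7  8  9 10 11 12
a[i]:   5  7 23 24 22 27 12 23  1  1  2 16
dp:     1  2  3  4  3  5  3  4  1  2  3  4
max dp = 5, so deletions = 12 − 5 = 7.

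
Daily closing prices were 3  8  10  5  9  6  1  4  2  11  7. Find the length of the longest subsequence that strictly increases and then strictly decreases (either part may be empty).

7

inc[i] = longest strictly increasing subsequence ending at i; dec[i] = longest strictly decreasing subsequence starting at i:
i:      1  2  3  4  5  6  7  8  9 10 11
a[i]:   3  8 10  5  9  6  1  4  2 11  7
inc:    1  2  3  2  3  3  1  2  2  4  4
dec:    2  4  5  3  4  3  1  2  1  2  1
Best peak at i=3 (value 10): inc=3, dec=5, length 3+5−1 = 7.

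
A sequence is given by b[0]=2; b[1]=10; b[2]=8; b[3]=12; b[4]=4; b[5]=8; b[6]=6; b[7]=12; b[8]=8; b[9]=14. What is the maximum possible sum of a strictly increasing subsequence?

Let S[i] be the best sum of a strictly increasing subsequence ending at i:
i:      0  1  2  3  4  5  6  7  8  9
b[i]:   2 10  8 12  4  8  6 12  8 14
S:      2 12 10 24  6 14 12 26 20 40
Maximum is 40 (e.g. 2 + 4 + 8 + 12 + 14).

40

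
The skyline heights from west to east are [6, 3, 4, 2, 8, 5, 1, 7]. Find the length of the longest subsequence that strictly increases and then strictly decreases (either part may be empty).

inc[i] = longest strictly increasing subsequence ending at i; dec[i] = longest strictly decreasing subsequence starting at i:
i:     1 2 3 4 5 6 7 8
a[i]:  6 3 4 2 8 5 1 7
inc:   1 1 2 1 3 3 1 4
dec:   4 3 3 2 3 2 1 1
Best peak at i=5 (value 8): inc=3, dec=3, length 3+3−1 = 5.

5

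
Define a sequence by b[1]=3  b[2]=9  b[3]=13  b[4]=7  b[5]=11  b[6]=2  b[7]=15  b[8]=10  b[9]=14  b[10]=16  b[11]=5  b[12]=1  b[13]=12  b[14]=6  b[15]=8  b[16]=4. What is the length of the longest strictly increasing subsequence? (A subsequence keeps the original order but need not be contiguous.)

5

Track the smallest tail for each achievable length (strict):
3 → extends → [3]
9 → extends → [3, 9]
13 → extends → [3, 9, 13]
7 → replaces 9 → [3, 7, 13]
11 → replaces 13 → [3, 7, 11]
2 → replaces 3 → [2, 7, 11]
15 → extends → [2, 7, 11, 15]
10 → replaces 11 → [2, 7, 10, 15]
14 → replaces 15 → [2, 7, 10, 14]
16 → extends → [2, 7, 10, 14, 16]
5 → replaces 7 → [2, 5, 10, 14, 16]
1 → replaces 2 → [1, 5, 10, 14, 16]
12 → replaces 14 → [1, 5, 10, 12, 16]
6 → replaces 10 → [1, 5, 6, 12, 16]
8 → replaces 12 → [1, 5, 6, 8, 16]
4 → replaces 5 → [1, 4, 6, 8, 16]
Five tails, so the longest strictly increasing subsequence has length 5 (e.g. 3, 9, 13, 15, 16).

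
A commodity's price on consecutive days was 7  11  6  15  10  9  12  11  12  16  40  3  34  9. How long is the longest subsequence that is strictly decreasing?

Let dp[i] be the longest strictly decreasing subsequence ending at i:
i:      1  2  3  4  5  6  7  8  9 10 11 12 13 14
a[i]:   7 11  6 15 10  9 12 11 12 16 40  3 34  9
dp:     1  1  2  1  2  3  2  3  2  1  1  4  2  4
Maximum is 4.

4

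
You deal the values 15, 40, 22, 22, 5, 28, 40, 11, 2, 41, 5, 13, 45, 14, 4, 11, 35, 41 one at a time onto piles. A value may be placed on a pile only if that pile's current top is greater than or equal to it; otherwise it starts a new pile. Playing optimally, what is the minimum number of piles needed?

6

The minimum number of non-increasing subsequences covering a sequence equals the length of its longest strictly increasing subsequence.
LIS length is 6 (e.g. 15, 22, 28, 40, 41, 45), so 6 piles are needed.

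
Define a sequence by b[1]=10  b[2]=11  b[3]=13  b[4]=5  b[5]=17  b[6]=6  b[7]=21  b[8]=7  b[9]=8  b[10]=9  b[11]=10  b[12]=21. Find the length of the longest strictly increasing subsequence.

7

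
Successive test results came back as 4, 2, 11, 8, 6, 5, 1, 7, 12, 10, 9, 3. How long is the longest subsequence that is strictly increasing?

Let dp[i] be the length of the longest such subsequence ending at index i:
i:      1  2  3  4  5  6  7  8  9 10 11 12
a[i]:   4  2 11  8  6  5  1  7 12 10  9  3
dp:     1  1  2  2  2  2  1  3  4  4  4  2
Maximum dp value is 4.

4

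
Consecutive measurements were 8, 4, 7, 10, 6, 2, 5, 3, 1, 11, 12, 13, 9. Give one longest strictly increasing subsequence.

4, 7, 10, 11, 12, 13

Patience tails give the LIS length; then backtrack through the dp parents:
8 → extends → [8]
4 → replaces 8 → [4]
7 → extends → [4, 7]
10 → extends → [4, 7, 10]
6 → replaces 7 → [4, 6, 10]
2 → replaces 4 → [2, 6, 10]
5 → replaces 6 → [2, 5, 10]
3 → replaces 5 → [2, 3, 10]
1 → replaces 2 → [1, 3, 10]
11 → extends → [1, 3, 10, 11]
12 → extends → [1, 3, 10, 11, 12]
13 → extends → [1, 3, 10, 11, 12, 13]
9 → replaces 10 → [1, 3, 9, 11, 12, 13]
Length 6; one witness is 4, 7, 10, 11, 12, 13.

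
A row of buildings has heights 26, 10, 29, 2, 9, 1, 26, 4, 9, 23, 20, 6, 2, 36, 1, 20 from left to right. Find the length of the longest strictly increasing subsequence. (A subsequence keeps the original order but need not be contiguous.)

Track the smallest tail for each achievable length (strict):
26 → extends → [26]
10 → replaces 26 → [10]
29 → extends → [10, 29]
2 → replaces 10 → [2, 29]
9 → replaces 29 → [2, 9]
1 → replaces 2 → [1, 9]
26 → extends → [1, 9, 26]
4 → replaces 9 → [1, 4, 26]
9 → replaces 26 → [1, 4, 9]
23 → extends → [1, 4, 9, 23]
20 → replaces 23 → [1, 4, 9, 20]
6 → replaces 9 → [1, 4, 6, 20]
2 → replaces 4 → [1, 2, 6, 20]
36 → extends → [1, 2, 6, 20, 36]
1 → already a tail → [1, 2, 6, 20, 36]
20 → already a tail → [1, 2, 6, 20, 36]
Five tails, so the longest strictly increasing subsequence has length 5 (e.g. 2, 4, 9, 23, 36).

5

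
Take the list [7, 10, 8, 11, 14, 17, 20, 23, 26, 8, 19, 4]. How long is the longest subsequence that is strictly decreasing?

3

Let dp[i] be the longest strictly decreasing subsequence ending at i:
i:      1  2  3  4  5  6  7  8  9 10 11 12
a[i]:   7 10  8 11 14 17 20 23 26  8 19  4
dp:     1  1  2  1  1  1  1  1  1  2  2  3
Maximum is 3.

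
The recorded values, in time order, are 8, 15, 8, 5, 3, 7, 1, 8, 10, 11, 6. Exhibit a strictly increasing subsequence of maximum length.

Patience tails give the LIS length; then backtrack through the dp parents:
8 → extends → [8]
15 → extends → [8, 15]
8 → already a tail → [8, 15]
5 → replaces 8 → [5, 15]
3 → replaces 5 → [3, 15]
7 → replaces 15 → [3, 7]
1 → replaces 3 → [1, 7]
8 → extends → [1, 7, 8]
10 → extends → [1, 7, 8, 10]
11 → extends → [1, 7, 8, 10, 11]
6 → replaces 7 → [1, 6, 8, 10, 11]
Length 5; one witness is 5, 7, 8, 10, 11.

5, 7, 8, 10, 11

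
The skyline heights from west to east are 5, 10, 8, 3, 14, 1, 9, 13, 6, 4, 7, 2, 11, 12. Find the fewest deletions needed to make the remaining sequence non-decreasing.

Fewest deletions = n − (longest non-decreasing subsequence).
i:      1  2  3  4  5  6  7  8  9 10 11 12 13 14
a[i]:   5 10  8  3 14  1  9 13  6  4  7  2 11 12
dp:     1  2  2  1  3  1  3  4  2  2  3  2  4  5
max dp = 5, so deletions = 14 − 5 = 9.

9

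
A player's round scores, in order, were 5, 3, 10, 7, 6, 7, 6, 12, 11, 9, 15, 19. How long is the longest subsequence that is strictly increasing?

6

Track the smallest tail for each achievable length (strict):
5 → extends → [5]
3 → replaces 5 → [3]
10 → extends → [3, 10]
7 → replaces 10 → [3, 7]
6 → replaces 7 → [3, 6]
7 → extends → [3, 6, 7]
6 → already a tail → [3, 6, 7]
12 → extends → [3, 6, 7, 12]
11 → replaces 12 → [3, 6, 7, 11]
9 → replaces 11 → [3, 6, 7, 9]
15 → extends → [3, 6, 7, 9, 15]
19 → extends → [3, 6, 7, 9, 15, 19]
Six tails, so the longest strictly increasing subsequence has length 6 (e.g. 5, 6, 7, 12, 15, 19).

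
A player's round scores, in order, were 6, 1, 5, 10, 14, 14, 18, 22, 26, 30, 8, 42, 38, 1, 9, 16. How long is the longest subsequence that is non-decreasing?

10

Track the smallest tail for each achievable length (allowing ties):
6 → extends → [6]
1 → replaces 6 → [1]
5 → extends → [1, 5]
10 → extends → [1, 5, 10]
14 → extends → [1, 5, 10, 14]
14 → extends → [1, 5, 10, 14, 14]
18 → extends → [1, 5, 10, 14, 14, 18]
22 → extends → [1, 5, 10, 14, 14, 18, 22]
26 → extends → [1, 5, 10, 14, 14, 18, 22, 26]
30 → extends → [1, 5, 10, 14, 14, 18, 22, 26, 30]
8 → replaces 10 → [1, 5, 8, 14, 14, 18, 22, 26, 30]
42 → extends → [1, 5, 8, 14, 14, 18, 22, 26, 30, 42]
38 → replaces 42 → [1, 5, 8, 14, 14, 18, 22, 26, 30, 38]
1 → replaces 5 → [1, 1, 8, 14, 14, 18, 22, 26, 30, 38]
9 → replaces 14 → [1, 1, 8, 9, 14, 18, 22, 26, 30, 38]
16 → replaces 18 → [1, 1, 8, 9, 14, 16, 22, 26, 30, 38]
Ten tails, so the longest non-decreasing subsequence has length 10 (e.g. 1, 5, 10, 14, 14, 18, 22, 26, 30, 42).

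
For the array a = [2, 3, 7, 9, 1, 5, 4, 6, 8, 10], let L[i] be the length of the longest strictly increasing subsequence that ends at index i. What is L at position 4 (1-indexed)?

dp[i] = 1 + max{dp[j] : j<i, a[j]<a[i]} (or 1 if no such j):
i:      1  2  3  4  5  6  7  8  9 10
a[i]:   2  3  7  9  1  5  4  6  8 10
dp:     1  2  3  4  1  3  3  4  5  6
At index 4 the value is 4.

4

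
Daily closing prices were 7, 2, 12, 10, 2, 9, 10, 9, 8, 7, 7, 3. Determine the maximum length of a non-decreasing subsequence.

4

Let dp[i] be the length of the longest such subsequence ending at index i:
i:      1  2  3  4  5  6  7  8  9 10 11 12
a[i]:   7  2 12 10  2  9 10  9  8  7  7  3
dp:     1  1  2  2  2  3  4  4  3  3  4  3
Maximum dp value is 4.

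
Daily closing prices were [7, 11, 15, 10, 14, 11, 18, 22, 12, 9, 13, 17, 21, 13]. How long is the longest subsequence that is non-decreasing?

7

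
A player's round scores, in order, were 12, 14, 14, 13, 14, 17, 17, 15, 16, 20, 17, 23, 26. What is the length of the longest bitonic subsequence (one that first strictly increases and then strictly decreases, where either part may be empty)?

inc[i] = longest strictly increasing subsequence ending at i; dec[i] = longest strictly decreasing subsequence starting at i:
i:      1  2  3  4  5  6  7  8  9 10 11 12 13
a[i]:  12 14 14 13 14 17 17 15 16 20 17 23 26
inc:    1  2  2  2  3  4  4  4  5  6  6  7  8
dec:    1  2  2  1  1  2  2  1  1  2  1  1  1
Best peak at i=13 (value 26): inc=8, dec=1, length 8+1−1 = 8.

8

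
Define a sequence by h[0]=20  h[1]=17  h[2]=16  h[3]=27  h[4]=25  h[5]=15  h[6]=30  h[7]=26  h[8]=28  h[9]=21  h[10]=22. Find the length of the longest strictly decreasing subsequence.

Let dp[i] be the longest strictly decreasing subsequence ending at i:
i:      0  1  2  3  4  5  6  7  8  9 10
h[i]:  20 17 16 27 25 15 30 26 28 21 22
dp:     1  2  3  1  2  4  1  2  2  3  3
Maximum is 4.

4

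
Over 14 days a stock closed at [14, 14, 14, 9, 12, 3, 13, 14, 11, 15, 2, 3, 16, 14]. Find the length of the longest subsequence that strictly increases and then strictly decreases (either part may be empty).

7

inc[i] = longest strictly increasing subsequence ending at i; dec[i] = longest strictly decreasing subsequence starting at i:
i:      1  2  3  4  5  6  7  8  9 10 11 12 13 14
a[i]:  14 14 14  9 12  3 13 14 11 15  2  3 16 14
inc:    1  1  1  1  2  1  3  4  2  5  1  2  6  4
dec:    4  4  4  3  3  2  3  3  2  2  1  1  2  1
Best peak at i=13 (value 16): inc=6, dec=2, length 6+2−1 = 7.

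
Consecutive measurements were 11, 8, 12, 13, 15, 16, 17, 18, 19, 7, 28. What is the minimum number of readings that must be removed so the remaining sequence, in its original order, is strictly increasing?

2

Fewest deletions = n − (longest strictly increasing subsequence).
i:      1  2  3  4  5  6  7  8  9 10 11
a[i]:  11  8 12 13 15 16 17 18 19  7 28
dp:     1  1  2  3  4  5  6  7  8  1  9
max dp = 9, so deletions = 11 − 9 = 2.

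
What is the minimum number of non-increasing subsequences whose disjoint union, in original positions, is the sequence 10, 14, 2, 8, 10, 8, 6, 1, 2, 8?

The minimum number of non-increasing subsequences covering a sequence equals the length of its longest strictly increasing subsequence.
LIS length is 3 (e.g. 2, 8, 10), so 3 piles are needed.

3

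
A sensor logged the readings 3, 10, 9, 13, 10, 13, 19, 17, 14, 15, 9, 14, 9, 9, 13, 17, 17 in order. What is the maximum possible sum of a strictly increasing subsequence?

81

Let S[i] be the best sum of a strictly increasing subsequence ending at i:
i:      1  2  3  4  5  6  7  8  9 10 11 12 13 14 15 16 17
a[i]:   3 10  9 13 10 13 19 17 14 15  9 14  9  9 13 17 17
S:      3 13 12 26 22 35 54 52 49 64 12 49 12 12 35 81 81
Maximum is 81 (e.g. 3 + 9 + 10 + 13 + 14 + 15 + 17).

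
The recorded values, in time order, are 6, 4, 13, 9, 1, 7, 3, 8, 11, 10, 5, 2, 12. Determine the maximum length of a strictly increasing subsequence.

Track the smallest tail for each achievable length (strict):
6 → extends → [6]
4 → replaces 6 → [4]
13 → extends → [4, 13]
9 → replaces 13 → [4, 9]
1 → replaces 4 → [1, 9]
7 → replaces 9 → [1, 7]
3 → replaces 7 → [1, 3]
8 → extends → [1, 3, 8]
11 → extends → [1, 3, 8, 11]
10 → replaces 11 → [1, 3, 8, 10]
5 → replaces 8 → [1, 3, 5, 10]
2 → replaces 3 → [1, 2, 5, 10]
12 → extends → [1, 2, 5, 10, 12]
Five tails, so the longest strictly increasing subsequence has length 5 (e.g. 6, 7, 8, 11, 12).

5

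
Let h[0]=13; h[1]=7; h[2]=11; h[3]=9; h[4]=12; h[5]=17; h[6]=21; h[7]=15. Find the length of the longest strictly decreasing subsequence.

Negate each value so 'decreasing' becomes 'increasing', then run patience tails on the negated sequence:
-13 → extends → [-13]
-7 → extends → [-13, -7]
-11 → replaces -7 → [-13, -11]
-9 → extends → [-13, -11, -9]
-12 → replaces -11 → [-13, -12, -9]
-17 → replaces -13 → [-17, -12, -9]
-21 → replaces -17 → [-21, -12, -9]
-15 → replaces -12 → [-21, -15, -9]
Three tails, so the longest strictly decreasing subsequence of the original has length 3.

3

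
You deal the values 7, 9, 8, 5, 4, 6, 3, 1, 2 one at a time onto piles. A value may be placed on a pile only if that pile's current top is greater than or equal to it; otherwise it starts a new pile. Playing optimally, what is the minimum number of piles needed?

Place each on the leftmost legal pile:
7 → new pile 1 (tops now [7])
9 → new pile 2 (tops now [7, 9])
8 → pile 2 (tops now [7, 8])
5 → pile 1 (tops now [5, 8])
4 → pile 1 (tops now [4, 8])
6 → pile 2 (tops now [4, 6])
3 → pile 1 (tops now [3, 6])
1 → pile 1 (tops now [1, 6])
2 → pile 2 (tops now [1, 2])
Two piles.

2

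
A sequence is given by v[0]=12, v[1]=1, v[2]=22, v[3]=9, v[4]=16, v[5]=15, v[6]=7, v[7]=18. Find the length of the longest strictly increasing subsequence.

4

Track the smallest tail for each achievable length (strict):
12 → extends → [12]
1 → replaces 12 → [1]
22 → extends → [1, 22]
9 → replaces 22 → [1, 9]
16 → extends → [1, 9, 16]
15 → replaces 16 → [1, 9, 15]
7 → replaces 9 → [1, 7, 15]
18 → extends → [1, 7, 15, 18]
Four tails, so the longest strictly increasing subsequence has length 4 (e.g. 1, 9, 16, 18).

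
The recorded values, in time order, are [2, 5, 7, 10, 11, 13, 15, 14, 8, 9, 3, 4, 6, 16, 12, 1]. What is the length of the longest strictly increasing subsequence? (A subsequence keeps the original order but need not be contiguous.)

Track the smallest tail for each achievable length (strict):
2 → extends → [2]
5 → extends → [2, 5]
7 → extends → [2, 5, 7]
10 → extends → [2, 5, 7, 10]
11 → extends → [2, 5, 7, 10, 11]
13 → extends → [2, 5, 7, 10, 11, 13]
15 → extends → [2, 5, 7, 10, 11, 13, 15]
14 → replaces 15 → [2, 5, 7, 10, 11, 13, 14]
8 → replaces 10 → [2, 5, 7, 8, 11, 13, 14]
9 → replaces 11 → [2, 5, 7, 8, 9, 13, 14]
3 → replaces 5 → [2, 3, 7, 8, 9, 13, 14]
4 → replaces 7 → [2, 3, 4, 8, 9, 13, 14]
6 → replaces 8 → [2, 3, 4, 6, 9, 13, 14]
16 → extends → [2, 3, 4, 6, 9, 13, 14, 16]
12 → replaces 13 → [2, 3, 4, 6, 9, 12, 14, 16]
1 → replaces 2 → [1, 3, 4, 6, 9, 12, 14, 16]
Eight tails, so the longest strictly increasing subsequence has length 8 (e.g. 2, 5, 7, 10, 11, 13, 15, 16).

8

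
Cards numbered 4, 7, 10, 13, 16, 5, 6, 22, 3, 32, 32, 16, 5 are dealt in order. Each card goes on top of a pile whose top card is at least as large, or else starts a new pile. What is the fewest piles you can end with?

The minimum number of non-increasing subsequences covering a sequence equals the length of its longest strictly increasing subsequence.
LIS length is 7 (e.g. 4, 7, 10, 13, 16, 22, 32), so 7 piles are needed.

7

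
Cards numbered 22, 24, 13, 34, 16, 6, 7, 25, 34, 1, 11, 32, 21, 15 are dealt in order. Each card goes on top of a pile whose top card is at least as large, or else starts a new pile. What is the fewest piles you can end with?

4

Place each on the leftmost legal pile:
22 → new pile 1 (tops now [22])
24 → new pile 2 (tops now [22, 24])
13 → pile 1 (tops now [13, 24])
34 → new pile 3 (tops now [13, 24, 34])
16 → pile 2 (tops now [13, 16, 34])
6 → pile 1 (tops now [6, 16, 34])
7 → pile 2 (tops now [6, 7, 34])
25 → pile 3 (tops now [6, 7, 25])
34 → new pile 4 (tops now [6, 7, 25, 34])
1 → pile 1 (tops now [1, 7, 25, 34])
11 → pile 3 (tops now [1, 7, 11, 34])
32 → pile 4 (tops now [1, 7, 11, 32])
21 → pile 4 (tops now [1, 7, 11, 21])
15 → pile 4 (tops now [1, 7, 11, 15])
Four piles.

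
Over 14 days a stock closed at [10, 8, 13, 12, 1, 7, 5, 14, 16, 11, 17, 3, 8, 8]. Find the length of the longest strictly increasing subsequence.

5

Let dp[i] be the length of the longest such subsequence ending at index i:
i:      1  2  3  4  5  6  7  8  9 10 11 12 13 14
a[i]:  10  8 13 12  1  7  5 14 16 11 17  3  8  8
dp:     1  1  2  2  1  2  2  3  4  3  5  2  3  3
Maximum dp value is 5.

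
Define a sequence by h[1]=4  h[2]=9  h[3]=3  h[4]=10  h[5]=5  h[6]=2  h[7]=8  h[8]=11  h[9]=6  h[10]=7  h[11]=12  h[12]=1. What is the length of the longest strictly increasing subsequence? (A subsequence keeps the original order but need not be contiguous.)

Track the smallest tail for each achievable length (strict):
4 → extends → [4]
9 → extends → [4, 9]
3 → replaces 4 → [3, 9]
10 → extends → [3, 9, 10]
5 → replaces 9 → [3, 5, 10]
2 → replaces 3 → [2, 5, 10]
8 → replaces 10 → [2, 5, 8]
11 → extends → [2, 5, 8, 11]
6 → replaces 8 → [2, 5, 6, 11]
7 → replaces 11 → [2, 5, 6, 7]
12 → extends → [2, 5, 6, 7, 12]
1 → replaces 2 → [1, 5, 6, 7, 12]
Five tails, so the longest strictly increasing subsequence has length 5 (e.g. 4, 9, 10, 11, 12).

5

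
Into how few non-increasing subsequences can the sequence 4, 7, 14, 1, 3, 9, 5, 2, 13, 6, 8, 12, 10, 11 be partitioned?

7

The minimum number of non-increasing subsequences covering a sequence equals the length of its longest strictly increasing subsequence.
LIS length is 7 (e.g. 1, 3, 5, 6, 8, 10, 11), so 7 piles are needed.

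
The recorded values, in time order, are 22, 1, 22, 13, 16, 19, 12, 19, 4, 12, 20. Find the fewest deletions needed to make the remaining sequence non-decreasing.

Fewest deletions = n − (longest non-decreasing subsequence).
Patience tails:
22 → extends → [22]
1 → replaces 22 → [1]
22 → extends → [1, 22]
13 → replaces 22 → [1, 13]
16 → extends → [1, 13, 16]
19 → extends → [1, 13, 16, 19]
12 → replaces 13 → [1, 12, 16, 19]
19 → extends → [1, 12, 16, 19, 19]
4 → replaces 12 → [1, 4, 16, 19, 19]
12 → replaces 16 → [1, 4, 12, 19, 19]
20 → extends → [1, 4, 12, 19, 19, 20]
Longest non-decreasing subsequence has length 6, so deletions = 11 − 6 = 5.

5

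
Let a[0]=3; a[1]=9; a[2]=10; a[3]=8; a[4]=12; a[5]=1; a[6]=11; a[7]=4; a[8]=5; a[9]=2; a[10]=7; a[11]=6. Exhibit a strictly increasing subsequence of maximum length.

Patience tails give the LIS length; then backtrack through the dp parents:
3 → extends → [3]
9 → extends → [3, 9]
10 → extends → [3, 9, 10]
8 → replaces 9 → [3, 8, 10]
12 → extends → [3, 8, 10, 12]
1 → replaces 3 → [1, 8, 10, 12]
11 → replaces 12 → [1, 8, 10, 11]
4 → replaces 8 → [1, 4, 10, 11]
5 → replaces 10 → [1, 4, 5, 11]
2 → replaces 4 → [1, 2, 5, 11]
7 → replaces 11 → [1, 2, 5, 7]
6 → replaces 7 → [1, 2, 5, 6]
Length 4; one witness is 3, 9, 10, 12.

3, 9, 10, 12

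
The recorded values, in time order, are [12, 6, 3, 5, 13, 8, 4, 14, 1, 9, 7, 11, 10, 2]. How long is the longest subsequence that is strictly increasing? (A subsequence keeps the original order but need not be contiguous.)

5

Let dp[i] be the length of the longest such subsequence ending at index i:
i:      1  2  3  4  5  6  7  8  9 10 11 12 13 14
a[i]:  12  6  3  5 13  8  4 14  1  9  7 11 10  2
dp:     1  1  1  2  3  3  2  4  1  4  3  5  5  2
Maximum dp value is 5.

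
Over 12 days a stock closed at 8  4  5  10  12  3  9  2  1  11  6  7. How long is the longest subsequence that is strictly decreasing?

Negate each value so 'decreasing' becomes 'increasing', then run patience tails on the negated sequence:
-8 → extends → [-8]
-4 → extends → [-8, -4]
-5 → replaces -4 → [-8, -5]
-10 → replaces -8 → [-10, -5]
-12 → replaces -10 → [-12, -5]
-3 → extends → [-12, -5, -3]
-9 → replaces -5 → [-12, -9, -3]
-2 → extends → [-12, -9, -3, -2]
-1 → extends → [-12, -9, -3, -2, -1]
-11 → replaces -9 → [-12, -11, -3, -2, -1]
-6 → replaces -3 → [-12, -11, -6, -2, -1]
-7 → replaces -6 → [-12, -11, -7, -2, -1]
Five tails, so the longest strictly decreasing subsequence of the original has length 5.

5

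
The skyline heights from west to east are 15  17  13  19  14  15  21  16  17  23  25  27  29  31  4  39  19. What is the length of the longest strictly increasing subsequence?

Track the smallest tail for each achievable length (strict):
15 → extends → [15]
17 → extends → [15, 17]
13 → replaces 15 → [13, 17]
19 → extends → [13, 17, 19]
14 → replaces 17 → [13, 14, 19]
15 → replaces 19 → [13, 14, 15]
21 → extends → [13, 14, 15, 21]
16 → replaces 21 → [13, 14, 15, 16]
17 → extends → [13, 14, 15, 16, 17]
23 → extends → [13, 14, 15, 16, 17, 23]
25 → extends → [13, 14, 15, 16, 17, 23, 25]
27 → extends → [13, 14, 15, 16, 17, 23, 25, 27]
29 → extends → [13, 14, 15, 16, 17, 23, 25, 27, 29]
31 → extends → [13, 14, 15, 16, 17, 23, 25, 27, 29, 31]
4 → replaces 13 → [4, 14, 15, 16, 17, 23, 25, 27, 29, 31]
39 → extends → [4, 14, 15, 16, 17, 23, 25, 27, 29, 31, 39]
19 → replaces 23 → [4, 14, 15, 16, 17, 19, 25, 27, 29, 31, 39]
Eleven tails, so the longest strictly increasing subsequence has length 11 (e.g. 13, 14, 15, 16, 17, 23, 25, 27, 29, 31, 39).

11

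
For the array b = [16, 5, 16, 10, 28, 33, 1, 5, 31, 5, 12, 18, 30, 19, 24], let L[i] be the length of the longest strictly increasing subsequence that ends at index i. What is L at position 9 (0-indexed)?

2

dp[i] = 1 + max{dp[j] : j<i, b[j]<b[i]} (or 1 if no such j):
i:      0  1  2  3  4  5  6  7  8  9 10 11 12 13 14
b[i]:  16  5 16 10 28 33  1  5 31  5 12 18 30 19 24
dp:     1  1  2  2  3  4  1  2  4  2  3  4  5  5  6
At index 9 the value is 2.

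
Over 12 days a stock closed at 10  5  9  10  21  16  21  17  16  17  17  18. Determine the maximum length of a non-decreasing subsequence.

Let dp[i] be the length of the longest such subsequence ending at index i:
i:      1  2  3  4  5  6  7  8  9 10 11 12
a[i]:  10  5  9 10 21 16 21 17 16 17 17 18
dp:     1  1  2  3  4  4  5  5  5  6  7  8
Maximum dp value is 8.

8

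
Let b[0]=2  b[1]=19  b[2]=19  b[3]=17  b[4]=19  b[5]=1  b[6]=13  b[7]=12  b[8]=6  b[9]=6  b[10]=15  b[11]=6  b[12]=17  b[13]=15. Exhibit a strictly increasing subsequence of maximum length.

2, 13, 15, 17

Patience tails give the LIS length; then backtrack through the dp parents:
2 → extends → [2]
19 → extends → [2, 19]
19 → already a tail → [2, 19]
17 → replaces 19 → [2, 17]
19 → extends → [2, 17, 19]
1 → replaces 2 → [1, 17, 19]
13 → replaces 17 → [1, 13, 19]
12 → replaces 13 → [1, 12, 19]
6 → replaces 12 → [1, 6, 19]
6 → already a tail → [1, 6, 19]
15 → replaces 19 → [1, 6, 15]
6 → already a tail → [1, 6, 15]
17 → extends → [1, 6, 15, 17]
15 → already a tail → [1, 6, 15, 17]
Length 4; one witness is 2, 13, 15, 17.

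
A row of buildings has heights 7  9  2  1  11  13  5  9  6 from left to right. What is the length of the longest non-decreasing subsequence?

4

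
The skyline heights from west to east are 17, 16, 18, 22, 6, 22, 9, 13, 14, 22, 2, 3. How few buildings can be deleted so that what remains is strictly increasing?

Fewest deletions = n − (longest strictly increasing subsequence).
i:      1  2  3  4  5  6  7  8  9 10 11 12
a[i]:  17 16 18 22  6 22  9 13 14 22  2  3
dp:     1  1  2  3  1  3  2  3  4  5  1  2
max dp = 5, so deletions = 12 − 5 = 7.

7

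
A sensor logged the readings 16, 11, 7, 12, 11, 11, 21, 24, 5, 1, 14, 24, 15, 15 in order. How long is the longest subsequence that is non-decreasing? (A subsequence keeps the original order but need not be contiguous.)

6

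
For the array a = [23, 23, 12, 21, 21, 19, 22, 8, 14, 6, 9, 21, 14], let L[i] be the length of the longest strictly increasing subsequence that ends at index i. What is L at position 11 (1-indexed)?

dp[i] = 1 + max{dp[j] : j<i, a[j]<a[i]} (or 1 if no such j):
i:      1  2  3  4  5  6  7  8  9 10 11 12 13
a[i]:  23 23 12 21 21 19 22  8 14  6  9 21 14
dp:     1  1  1  2  2  2  3  1  2  1  2  3  3
At index 11 the value is 2.

2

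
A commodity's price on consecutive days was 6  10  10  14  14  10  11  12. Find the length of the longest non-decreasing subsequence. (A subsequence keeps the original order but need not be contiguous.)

Track the smallest tail for each achievable length (allowing ties):
6 → extends → [6]
10 → extends → [6, 10]
10 → extends → [6, 10, 10]
14 → extends → [6, 10, 10, 14]
14 → extends → [6, 10, 10, 14, 14]
10 → replaces 14 → [6, 10, 10, 10, 14]
11 → replaces 14 → [6, 10, 10, 10, 11]
12 → extends → [6, 10, 10, 10, 11, 12]
Six tails, so the longest non-decreasing subsequence has length 6 (e.g. 6, 10, 10, 10, 11, 12).

6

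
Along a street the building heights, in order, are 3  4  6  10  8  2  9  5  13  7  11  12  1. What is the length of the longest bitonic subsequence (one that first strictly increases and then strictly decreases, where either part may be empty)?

inc[i] = longest strictly increasing subsequence ending at i; dec[i] = longest strictly decreasing subsequence starting at i:
i:      1  2  3  4  5  6  7  8  9 10 11 12 13
a[i]:   3  4  6 10  8  2  9  5 13  7 11 12  1
inc:    1  2  3  4  4  1  5  3  6  4  6  7  1
dec:    3  3  3  4  3  2  3  2  3  2  2  2  1
Best peak at i=9 (value 13): inc=6, dec=3, length 6+3−1 = 8.

8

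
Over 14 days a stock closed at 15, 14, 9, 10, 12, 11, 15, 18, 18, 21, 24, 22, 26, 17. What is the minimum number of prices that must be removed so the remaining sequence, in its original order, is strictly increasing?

Fewest deletions = n − (longest strictly increasing subsequence).
i:      1  2  3  4  5  6  7  8  9 10 11 12 13 14
a[i]:  15 14  9 10 12 11 15 18 18 21 24 22 26 17
dp:     1  1  1  2  3  3  4  5  5  6  7  7  8  5
max dp = 8, so deletions = 14 − 8 = 6.

6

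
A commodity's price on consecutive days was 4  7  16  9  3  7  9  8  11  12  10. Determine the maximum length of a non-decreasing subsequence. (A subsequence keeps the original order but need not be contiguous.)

6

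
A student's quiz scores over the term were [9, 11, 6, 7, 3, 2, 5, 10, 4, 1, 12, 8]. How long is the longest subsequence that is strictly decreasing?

5

Let dp[i] be the longest strictly decreasing subsequence ending at i:
i:      1  2  3  4  5  6  7  8  9 10 11 12
a[i]:   9 11  6  7  3  2  5 10  4  1 12  8
dp:     1  1  2  2  3  4  3  2  4  5  1  3
Maximum is 5.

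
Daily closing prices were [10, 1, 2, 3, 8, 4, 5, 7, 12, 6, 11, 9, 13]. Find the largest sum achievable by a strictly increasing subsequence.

47

Let S[i] be the best sum of a strictly increasing subsequence ending at i:
i:      1  2  3  4  5  6  7  8  9 10 11 12 13
a[i]:  10  1  2  3  8  4  5  7 12  6 11  9 13
S:     10  1  3  6 14 10 15 22 34 21 33 31 47
Maximum is 47 (e.g. 1 + 2 + 3 + 4 + 5 + 7 + 12 + 13).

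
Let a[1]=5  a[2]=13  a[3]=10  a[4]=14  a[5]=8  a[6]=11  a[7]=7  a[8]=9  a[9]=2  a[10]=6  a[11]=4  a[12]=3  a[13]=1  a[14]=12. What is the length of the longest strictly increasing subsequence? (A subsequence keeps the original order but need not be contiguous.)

4

Track the smallest tail for each achievable length (strict):
5 → extends → [5]
13 → extends → [5, 13]
10 → replaces 13 → [5, 10]
14 → extends → [5, 10, 14]
8 → replaces 10 → [5, 8, 14]
11 → replaces 14 → [5, 8, 11]
7 → replaces 8 → [5, 7, 11]
9 → replaces 11 → [5, 7, 9]
2 → replaces 5 → [2, 7, 9]
6 → replaces 7 → [2, 6, 9]
4 → replaces 6 → [2, 4, 9]
3 → replaces 4 → [2, 3, 9]
1 → replaces 2 → [1, 3, 9]
12 → extends → [1, 3, 9, 12]
Four tails, so the longest strictly increasing subsequence has length 4 (e.g. 5, 10, 11, 12).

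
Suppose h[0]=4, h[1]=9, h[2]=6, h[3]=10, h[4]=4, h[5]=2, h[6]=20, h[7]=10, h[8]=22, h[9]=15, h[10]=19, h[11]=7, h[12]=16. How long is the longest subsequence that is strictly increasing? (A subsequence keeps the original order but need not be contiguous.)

Let dp[i] be the length of the longest such subsequence ending at index i:
i:      0  1  2  3  4  5  6  7  8  9 10 11 12
h[i]:   4  9  6 10  4  2 20 10 22 15 19  7 16
dp:     1  2  2  3  1  1  4  3  5  4  5  3  5
Maximum dp value is 5.

5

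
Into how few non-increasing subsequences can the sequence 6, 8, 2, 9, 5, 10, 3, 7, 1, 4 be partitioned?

4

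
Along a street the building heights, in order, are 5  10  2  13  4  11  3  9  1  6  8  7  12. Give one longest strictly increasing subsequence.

2, 4, 6, 8, 12

Patience tails give the LIS length; then backtrack through the dp parents:
5 → extends → [5]
10 → extends → [5, 10]
2 → replaces 5 → [2, 10]
13 → extends → [2, 10, 13]
4 → replaces 10 → [2, 4, 13]
11 → replaces 13 → [2, 4, 11]
3 → replaces 4 → [2, 3, 11]
9 → replaces 11 → [2, 3, 9]
1 → replaces 2 → [1, 3, 9]
6 → replaces 9 → [1, 3, 6]
8 → extends → [1, 3, 6, 8]
7 → replaces 8 → [1, 3, 6, 7]
12 → extends → [1, 3, 6, 7, 12]
Length 5; one witness is 2, 4, 6, 8, 12.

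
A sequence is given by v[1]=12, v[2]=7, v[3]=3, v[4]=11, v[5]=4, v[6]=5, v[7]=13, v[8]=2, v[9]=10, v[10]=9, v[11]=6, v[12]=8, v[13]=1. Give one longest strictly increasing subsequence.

Patience tails give the LIS length; then backtrack through the dp parents:
12 → extends → [12]
7 → replaces 12 → [7]
3 → replaces 7 → [3]
11 → extends → [3, 11]
4 → replaces 11 → [3, 4]
5 → extends → [3, 4, 5]
13 → extends → [3, 4, 5, 13]
2 → replaces 3 → [2, 4, 5, 13]
10 → replaces 13 → [2, 4, 5, 10]
9 → replaces 10 → [2, 4, 5, 9]
6 → replaces 9 → [2, 4, 5, 6]
8 → extends → [2, 4, 5, 6, 8]
1 → replaces 2 → [1, 4, 5, 6, 8]
Length 5; one witness is 3, 4, 5, 6, 8.

3, 4, 5, 6, 8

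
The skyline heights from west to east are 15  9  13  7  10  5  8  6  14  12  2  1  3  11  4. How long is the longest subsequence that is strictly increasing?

3

Track the smallest tail for each achievable length (strict):
15 → extends → [15]
9 → replaces 15 → [9]
13 → extends → [9, 13]
7 → replaces 9 → [7, 13]
10 → replaces 13 → [7, 10]
5 → replaces 7 → [5, 10]
8 → replaces 10 → [5, 8]
6 → replaces 8 → [5, 6]
14 → extends → [5, 6, 14]
12 → replaces 14 → [5, 6, 12]
2 → replaces 5 → [2, 6, 12]
1 → replaces 2 → [1, 6, 12]
3 → replaces 6 → [1, 3, 12]
11 → replaces 12 → [1, 3, 11]
4 → replaces 11 → [1, 3, 4]
Three tails, so the longest strictly increasing subsequence has length 3 (e.g. 9, 13, 14).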